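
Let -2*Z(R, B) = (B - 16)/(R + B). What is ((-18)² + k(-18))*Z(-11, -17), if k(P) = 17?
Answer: -11253/56 ≈ -200.95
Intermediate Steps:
Z(R, B) = -(-16 + B)/(2*(B + R)) (Z(R, B) = -(B - 16)/(2*(R + B)) = -(-16 + B)/(2*(B + R)))
((-18)² + k(-18))*Z(-11, -17) = ((-18)² + 17)*((8 - ½*(-17))/(-17 - 11)) = (324 + 17)*((8 + 17/2)/(-28)) = 341*(-1/28*33/2) = 341*(-33/56) = -11253/56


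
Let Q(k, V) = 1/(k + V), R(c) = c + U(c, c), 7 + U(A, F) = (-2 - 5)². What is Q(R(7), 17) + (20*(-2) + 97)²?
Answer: 214435/66 ≈ 3249.0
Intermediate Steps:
U(A, F) = 42 (U(A, F) = -7 + (-2 - 5)² = -7 + (-7)² = -7 + 49 = 42)
R(c) = 42 + c (R(c) = c + 42 = 42 + c)
Q(k, V) = 1/(V + k)
Q(R(7), 17) + (20*(-2) + 97)² = 1/(17 + (42 + 7)) + (20*(-2) + 97)² = 1/(17 + 49) + (-40 + 97)² = 1/66 + 57² = 1/66 + 3249 = 214435/66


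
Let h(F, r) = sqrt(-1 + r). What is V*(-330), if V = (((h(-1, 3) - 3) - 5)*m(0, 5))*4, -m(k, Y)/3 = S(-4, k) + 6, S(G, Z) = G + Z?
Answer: -63360 + 7920*sqrt(2) ≈ -52159.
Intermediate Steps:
m(k, Y) = -6 - 3*k (m(k, Y) = -3*((-4 + k) + 6) = -3*(2 + k) = -6 - 3*k)
V = 192 - 24*sqrt(2) (V = (((sqrt(-1 + 3) - 3) - 5)*(-6 - 3*0))*4 = (((sqrt(2) - 3) - 5)*(-6 + 0))*4 = (((-3 + sqrt(2)) - 5)*(-6))*4 = ((-8 + sqrt(2))*(-6))*4 = (48 - 6*sqrt(2))*4 = 192 - 24*sqrt(2) ≈ 158.06)
V*(-330) = (192 - 24*sqrt(2))*(-330) = -63360 + 7920*sqrt(2)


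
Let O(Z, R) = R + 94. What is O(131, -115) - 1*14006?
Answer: -14027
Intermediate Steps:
O(Z, R) = 94 + R
O(131, -115) - 1*14006 = (94 - 115) - 1*14006 = -21 - 14006 = -14027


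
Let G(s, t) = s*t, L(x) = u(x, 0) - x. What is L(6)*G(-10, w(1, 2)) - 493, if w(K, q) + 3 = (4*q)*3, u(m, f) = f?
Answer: 767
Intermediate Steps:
w(K, q) = -3 + 12*q (w(K, q) = -3 + (4*q)*3 = -3 + 12*q)
L(x) = -x (L(x) = 0 - x = -x)
L(6)*G(-10, w(1, 2)) - 493 = (-1*6)*(-10*(-3 + 12*2)) - 493 = -(-60)*(-3 + 24) - 493 = -(-60)*21 - 493 = -6*(-210) - 493 = 1260 - 493 = 767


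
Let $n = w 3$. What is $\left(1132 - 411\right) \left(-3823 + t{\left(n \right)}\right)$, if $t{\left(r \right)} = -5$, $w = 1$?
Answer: $-2759988$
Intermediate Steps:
$n = 3$ ($n = 1 \cdot 3 = 3$)
$\left(1132 - 411\right) \left(-3823 + t{\left(n \right)}\right) = \left(1132 - 411\right) \left(-3823 - 5\right) = 721 \left(-3828\right) = -2759988$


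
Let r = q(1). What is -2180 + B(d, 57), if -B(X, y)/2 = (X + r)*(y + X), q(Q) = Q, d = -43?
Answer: -1004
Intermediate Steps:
r = 1
B(X, y) = -2*(1 + X)*(X + y) (B(X, y) = -2*(X + 1)*(y + X) = -2*(1 + X)*(X + y))
-2180 + B(d, 57) = -2180 + (-2*(-43) - 2*57 - 2*(-43)² - 2*(-43)*57) = -2180 + (86 - 114 - 2*1849 + 4902) = -2180 + (86 - 114 - 3698 + 4902) = -2180 + 1176 = -1004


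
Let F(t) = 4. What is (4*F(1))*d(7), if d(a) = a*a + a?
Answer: 896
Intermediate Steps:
d(a) = a + a² (d(a) = a² + a = a + a²)
(4*F(1))*d(7) = (4*4)*(7*(1 + 7)) = 16*(7*8) = 16*56 = 896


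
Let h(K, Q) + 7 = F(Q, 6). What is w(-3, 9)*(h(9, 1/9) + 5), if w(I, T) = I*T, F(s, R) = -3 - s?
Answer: 138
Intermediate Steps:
h(K, Q) = -10 - Q (h(K, Q) = -7 + (-3 - Q) = -10 - Q)
w(-3, 9)*(h(9, 1/9) + 5) = (-3*9)*((-10 - 1/9) + 5) = -27*((-10 - 1*1/9) + 5) = -27*((-10 - 1/9) + 5) = -27*(-91/9 + 5) = -27*(-46/9) = 138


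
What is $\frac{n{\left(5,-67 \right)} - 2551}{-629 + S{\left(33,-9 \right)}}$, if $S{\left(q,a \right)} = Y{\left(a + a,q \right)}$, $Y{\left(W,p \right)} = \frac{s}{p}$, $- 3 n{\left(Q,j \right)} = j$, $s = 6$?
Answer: $\frac{83446}{20751} \approx 4.0213$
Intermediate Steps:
$n{\left(Q,j \right)} = - \frac{j}{3}$
$Y{\left(W,p \right)} = \frac{6}{p}$
$S{\left(q,a \right)} = \frac{6}{q}$
$\frac{n{\left(5,-67 \right)} - 2551}{-629 + S{\left(33,-9 \right)}} = \frac{\left(- \frac{1}{3}\right) \left(-67\right) - 2551}{-629 + \frac{6}{33}} = \frac{\frac{67}{3} - 2551}{-629 + 6 \cdot \frac{1}{33}} = - \frac{7586}{3 \left(-629 + \frac{2}{11}\right)} = - \frac{7586}{3 \left(- \frac{6917}{11}\right)} = \left(- \frac{7586}{3}\right) \left(- \frac{11}{6917}\right) = \frac{83446}{20751}$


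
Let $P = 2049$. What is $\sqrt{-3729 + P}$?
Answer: $4 i \sqrt{105} \approx 40.988 i$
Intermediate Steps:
$\sqrt{-3729 + P} = \sqrt{-3729 + 2049} = \sqrt{-1680} = 4 i \sqrt{105}$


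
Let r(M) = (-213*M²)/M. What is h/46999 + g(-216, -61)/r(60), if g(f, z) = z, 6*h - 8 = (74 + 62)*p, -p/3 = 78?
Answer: -64901141/600647220 ≈ -0.10805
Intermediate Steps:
p = -234 (p = -3*78 = -234)
h = -15908/3 (h = 4/3 + ((74 + 62)*(-234))/6 = 4/3 + (136*(-234))/6 = 4/3 + (⅙)*(-31824) = 4/3 - 5304 = -15908/3 ≈ -5302.7)
r(M) = -213*M
h/46999 + g(-216, -61)/r(60) = -15908/3/46999 - 61/((-213*60)) = -15908/3*1/46999 - 61/(-12780) = -15908/140997 - 61*(-1/12780) = -15908/140997 + 61/12780 = -64901141/600647220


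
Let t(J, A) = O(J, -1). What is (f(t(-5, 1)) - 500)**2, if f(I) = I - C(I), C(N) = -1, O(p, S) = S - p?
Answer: 245025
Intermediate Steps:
t(J, A) = -1 - J
f(I) = 1 + I (f(I) = I - 1*(-1) = I + 1 = 1 + I)
(f(t(-5, 1)) - 500)**2 = ((1 + (-1 - 1*(-5))) - 500)**2 = ((1 + (-1 + 5)) - 500)**2 = ((1 + 4) - 500)**2 = (5 - 500)**2 = (-495)**2 = 245025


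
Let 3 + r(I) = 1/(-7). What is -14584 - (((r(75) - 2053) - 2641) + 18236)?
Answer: -196860/7 ≈ -28123.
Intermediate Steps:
r(I) = -22/7 (r(I) = -3 + 1/(-7) = -3 - ⅐ = -22/7)
-14584 - (((r(75) - 2053) - 2641) + 18236) = -14584 - (((-22/7 - 2053) - 2641) + 18236) = -14584 - ((-14393/7 - 2641) + 18236) = -14584 - (-32880/7 + 18236) = -14584 - 1*94772/7 = -14584 - 94772/7 = -196860/7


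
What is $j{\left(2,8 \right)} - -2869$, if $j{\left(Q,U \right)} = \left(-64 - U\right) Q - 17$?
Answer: $2708$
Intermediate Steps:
$j{\left(Q,U \right)} = -17 + Q \left(-64 - U\right)$ ($j{\left(Q,U \right)} = Q \left(-64 - U\right) - 17 = -17 + Q \left(-64 - U\right)$)
$j{\left(2,8 \right)} - -2869 = \left(-17 - 128 - 2 \cdot 8\right) - -2869 = \left(-17 - 128 - 16\right) + 2869 = -161 + 2869 = 2708$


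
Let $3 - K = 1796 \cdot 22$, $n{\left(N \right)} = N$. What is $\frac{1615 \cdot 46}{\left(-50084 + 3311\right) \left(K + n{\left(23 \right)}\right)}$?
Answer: $\frac{37145}{923439339} \approx 4.0225 \cdot 10^{-5}$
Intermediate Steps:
$K = -39509$ ($K = 3 - 1796 \cdot 22 = 3 - 39512 = -39509$)
$\frac{1615 \cdot 46}{\left(-50084 + 3311\right) \left(K + n{\left(23 \right)}\right)} = \frac{1615 \cdot 46}{\left(-50084 + 3311\right) \left(-39509 + 23\right)} = \frac{74290}{\left(-46773\right) \left(-39486\right)} = \frac{74290}{1846878678} = 74290 \cdot \frac{1}{1846878678} = \frac{37145}{923439339}$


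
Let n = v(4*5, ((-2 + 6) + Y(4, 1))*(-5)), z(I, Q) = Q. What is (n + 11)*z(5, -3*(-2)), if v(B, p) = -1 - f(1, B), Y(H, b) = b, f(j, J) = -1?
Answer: 66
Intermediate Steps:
v(B, p) = 0 (v(B, p) = -1 - 1*(-1) = -1 + 1 = 0)
n = 0
(n + 11)*z(5, -3*(-2)) = (0 + 11)*(-3*(-2)) = 11*6 = 66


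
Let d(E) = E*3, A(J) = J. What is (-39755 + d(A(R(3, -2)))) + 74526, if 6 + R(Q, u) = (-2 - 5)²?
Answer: 34900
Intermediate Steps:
R(Q, u) = 43 (R(Q, u) = -6 + (-2 - 5)² = -6 + (-7)² = -6 + 49 = 43)
d(E) = 3*E
(-39755 + d(A(R(3, -2)))) + 74526 = (-39755 + 3*43) + 74526 = (-39755 + 129) + 74526 = -39626 + 74526 = 34900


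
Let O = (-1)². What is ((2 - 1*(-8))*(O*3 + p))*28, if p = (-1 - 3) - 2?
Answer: -840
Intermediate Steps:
O = 1
p = -6 (p = -4 - 2 = -6)
((2 - 1*(-8))*(O*3 + p))*28 = ((2 - 1*(-8))*(1*3 - 6))*28 = ((2 + 8)*(3 - 6))*28 = (10*(-3))*28 = -30*28 = -840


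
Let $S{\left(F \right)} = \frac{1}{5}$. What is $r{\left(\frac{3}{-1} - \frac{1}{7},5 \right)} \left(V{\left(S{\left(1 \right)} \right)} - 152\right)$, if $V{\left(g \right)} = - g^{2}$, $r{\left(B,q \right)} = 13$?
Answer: $- \frac{49413}{25} \approx -1976.5$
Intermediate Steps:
$S{\left(F \right)} = \frac{1}{5}$
$r{\left(\frac{3}{-1} - \frac{1}{7},5 \right)} \left(V{\left(S{\left(1 \right)} \right)} - 152\right) = 13 \left(- \frac{1}{25} - 152\right) = 13 \left(- \frac{3801}{25}\right) = - \frac{49413}{25}$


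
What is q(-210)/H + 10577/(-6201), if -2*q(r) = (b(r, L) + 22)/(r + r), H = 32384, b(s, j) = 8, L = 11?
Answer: -9590709703/5622769152 ≈ -1.7057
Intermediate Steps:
q(r) = -15/(2*r) (q(r) = -(8 + 22)/(2*(r + r)) = -15/(2*r))
q(-210)/H + 10577/(-6201) = -15/2/(-210)/32384 + 10577/(-6201) = -15/2*(-1/210)*(1/32384) + 10577*(-1/6201) = (1/28)*(1/32384) - 10577/6201 = 1/906752 - 10577/6201 = -9590709703/5622769152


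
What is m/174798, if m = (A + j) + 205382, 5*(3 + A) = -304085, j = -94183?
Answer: 16793/58266 ≈ 0.28821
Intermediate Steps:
A = -60820 (A = -3 + (⅕)*(-304085) = -3 - 60817 = -60820)
m = 50379 (m = (-60820 - 94183) + 205382 = -155003 + 205382 = 50379)
m/174798 = 50379/174798 = 50379*(1/174798) = 16793/58266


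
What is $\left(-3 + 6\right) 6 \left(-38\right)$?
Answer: $-684$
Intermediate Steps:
$\left(-3 + 6\right) 6 \left(-38\right) = 3 \cdot 6 \left(-38\right) = 18 \left(-38\right) = -684$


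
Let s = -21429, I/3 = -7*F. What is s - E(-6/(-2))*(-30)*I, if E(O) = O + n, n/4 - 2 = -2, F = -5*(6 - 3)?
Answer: 6921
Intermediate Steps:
F = -15 (F = -5*3 = -15)
n = 0 (n = 8 + 4*(-2) = 8 - 8 = 0)
I = 315 (I = 3*(-7*(-15)) = 3*105 = 315)
E(O) = O (E(O) = O + 0 = O)
s - E(-6/(-2))*(-30)*I = -21429 - -6/(-2)*(-30)*315 = -21429 - -6*(-½)*(-30)*315 = -21429 - 3*(-30)*315 = -21429 - (-90)*315 = -21429 - 1*(-28350) = -21429 + 28350 = 6921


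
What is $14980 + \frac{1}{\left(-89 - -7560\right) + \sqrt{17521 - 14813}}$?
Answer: $\frac{836080739811}{55813133} - \frac{2 \sqrt{677}}{55813133} \approx 14980.0$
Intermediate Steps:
$14980 + \frac{1}{\left(-89 - -7560\right) + \sqrt{17521 - 14813}} = 14980 + \frac{1}{\left(-89 + 7560\right) + \sqrt{2708}} = 14980 + \frac{1}{7471 + 2 \sqrt{677}}$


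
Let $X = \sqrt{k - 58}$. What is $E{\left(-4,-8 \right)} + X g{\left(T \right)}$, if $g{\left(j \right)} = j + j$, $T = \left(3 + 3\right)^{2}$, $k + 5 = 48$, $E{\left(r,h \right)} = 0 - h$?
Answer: $8 + 72 i \sqrt{15} \approx 8.0 + 278.85 i$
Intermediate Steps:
$E{\left(r,h \right)} = - h$
$k = 43$ ($k = -5 + 48 = 43$)
$T = 36$ ($T = 6^{2} = 36$)
$g{\left(j \right)} = 2 j$
$X = i \sqrt{15}$ ($X = \sqrt{43 - 58} = \sqrt{-15} = i \sqrt{15} \approx 3.873 i$)
$E{\left(-4,-8 \right)} + X g{\left(T \right)} = \left(-1\right) \left(-8\right) + i \sqrt{15} \cdot 2 \cdot 36 = 8 + i \sqrt{15} \cdot 72 = 8 + 72 i \sqrt{15}$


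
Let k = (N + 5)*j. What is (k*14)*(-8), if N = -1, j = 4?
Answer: -1792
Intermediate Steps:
k = 16 (k = (-1 + 5)*4 = 4*4 = 16)
(k*14)*(-8) = (16*14)*(-8) = 224*(-8) = -1792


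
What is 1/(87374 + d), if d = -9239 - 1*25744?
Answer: 1/52391 ≈ 1.9087e-5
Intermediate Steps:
d = -34983 (d = -9239 - 25744 = -34983)
1/(87374 + d) = 1/(87374 - 34983) = 1/52391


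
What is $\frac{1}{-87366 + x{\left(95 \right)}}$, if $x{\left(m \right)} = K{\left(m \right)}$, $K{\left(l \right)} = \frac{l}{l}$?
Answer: $- \frac{1}{87365} \approx -1.1446 \cdot 10^{-5}$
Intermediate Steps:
$K{\left(l \right)} = 1$
$x{\left(m \right)} = 1$
$\frac{1}{-87366 + x{\left(95 \right)}} = \frac{1}{-87366 + 1} = \frac{1}{-87365} = - \frac{1}{87365}$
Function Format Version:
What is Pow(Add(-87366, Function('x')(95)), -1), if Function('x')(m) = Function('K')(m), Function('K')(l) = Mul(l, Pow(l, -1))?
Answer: Rational(-1, 87365) ≈ -1.1446e-5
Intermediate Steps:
Function('K')(l) = 1
Function('x')(m) = 1
Pow(Add(-87366, Function('x')(95)), -1) = Pow(Add(-87366, 1), -1) = Pow(-87365, -1) = Rational(-1, 87365)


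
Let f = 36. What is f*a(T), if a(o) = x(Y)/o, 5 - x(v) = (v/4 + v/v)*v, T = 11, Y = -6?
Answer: 72/11 ≈ 6.5455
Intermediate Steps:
x(v) = 5 - v*(1 + v/4) (x(v) = 5 - (v/4 + v/v)*v = 5 - (v*(¼) + 1)*v = 5 - (v/4 + 1)*v = 5 - (1 + v/4)*v = 5 - v*(1 + v/4))
a(o) = 2/o (a(o) = (5 - 1*(-6) - ¼*(-6)²)/o = (5 + 6 - ¼*36)/o = (5 + 6 - 9)/o = 2/o)
f*a(T) = 36*(2/11) = 72/11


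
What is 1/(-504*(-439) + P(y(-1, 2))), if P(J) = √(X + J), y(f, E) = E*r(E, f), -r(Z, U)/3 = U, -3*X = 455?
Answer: 663768/146862653045 - I*√1311/146862653045 ≈ 4.5197e-6 - 2.4654e-10*I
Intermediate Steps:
X = -455/3 (X = -⅓*455 = -455/3 ≈ -151.67)
r(Z, U) = -3*U
y(f, E) = -3*E*f (y(f, E) = E*(-3*f) = -3*E*f)
P(J) = √(-455/3 + J)
1/(-504*(-439) + P(y(-1, 2))) = 1/(-504*(-439) + √(-1365 + 9*(-3*2*(-1)))/3) = 1/(221256 + √(-1365 + 9*6)/3) = 1/(221256 + √(-1365 + 54)/3) = 1/(221256 + √(-1311)/3) = 1/(221256 + (I*√1311)/3) = 1/(221256 + I*√1311/3)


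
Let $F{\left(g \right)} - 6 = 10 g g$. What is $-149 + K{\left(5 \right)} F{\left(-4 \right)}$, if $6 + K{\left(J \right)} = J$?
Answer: $-315$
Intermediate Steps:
$K{\left(J \right)} = -6 + J$
$F{\left(g \right)} = 6 + 10 g^{2}$ ($F{\left(g \right)} = 6 + 10 g g = 6 + 10 g^{2}$)
$-149 + K{\left(5 \right)} F{\left(-4 \right)} = -149 + \left(-6 + 5\right) \left(6 + 10 \left(-4\right)^{2}\right) = -149 - \left(6 + 10 \cdot 16\right) = -149 - \left(6 + 160\right) = -149 - 166 = -315$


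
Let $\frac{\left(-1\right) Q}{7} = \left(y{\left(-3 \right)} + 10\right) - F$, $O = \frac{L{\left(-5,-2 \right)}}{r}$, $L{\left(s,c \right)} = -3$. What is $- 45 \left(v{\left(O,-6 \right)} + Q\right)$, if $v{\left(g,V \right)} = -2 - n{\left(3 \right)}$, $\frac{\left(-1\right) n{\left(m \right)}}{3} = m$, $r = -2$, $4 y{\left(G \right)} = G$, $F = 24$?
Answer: $- \frac{19845}{4} \approx -4961.3$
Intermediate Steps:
$y{\left(G \right)} = \frac{G}{4}$
$O = \frac{3}{2}$ ($O = - \frac{3}{-2} = \left(-3\right) \left(- \frac{1}{2}\right) = \frac{3}{2} \approx 1.5$)
$n{\left(m \right)} = - 3 m$
$v{\left(g,V \right)} = 7$ ($v{\left(g,V \right)} = -2 - \left(-3\right) 3 = -2 - -9 = -2 + 9 = 7$)
$Q = \frac{413}{4}$ ($Q = - 7 \left(\left(\frac{1}{4} \left(-3\right) + 10\right) - 24\right) = - 7 \left(\left(- \frac{3}{4} + 10\right) - 24\right) = - 7 \left(\frac{37}{4} - 24\right) = \left(-7\right) \left(- \frac{59}{4}\right) = \frac{413}{4} \approx 103.25$)
$- 45 \left(v{\left(O,-6 \right)} + Q\right) = - 45 \left(7 + \frac{413}{4}\right) = \left(-45\right) \frac{441}{4} = - \frac{19845}{4}$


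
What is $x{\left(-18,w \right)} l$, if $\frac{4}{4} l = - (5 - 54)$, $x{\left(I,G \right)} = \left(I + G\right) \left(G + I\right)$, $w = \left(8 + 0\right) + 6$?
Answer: $784$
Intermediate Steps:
$w = 14$ ($w = 8 + 6 = 14$)
$x{\left(I,G \right)} = \left(G + I\right)^{2}$ ($x{\left(I,G \right)} = \left(G + I\right) \left(G + I\right) = \left(G + I\right)^{2}$)
$l = 49$ ($l = - (5 - 54) = \left(-1\right) \left(-49\right) = 49$)
$x{\left(-18,w \right)} l = \left(14 - 18\right)^{2} \cdot 49 = \left(-4\right)^{2} \cdot 49 = 16 \cdot 49 = 784$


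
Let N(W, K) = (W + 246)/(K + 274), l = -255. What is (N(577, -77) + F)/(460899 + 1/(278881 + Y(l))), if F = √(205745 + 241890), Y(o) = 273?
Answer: 229743742/25346374491059 + 279154*√447635/128661799447 ≈ 0.0014607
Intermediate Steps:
F = √447635 ≈ 669.06
N(W, K) = (246 + W)/(274 + K)
(N(577, -77) + F)/(460899 + 1/(278881 + Y(l))) = ((246 + 577)/(274 - 77) + √447635)/(460899 + 1/(278881 + 273)) = (823/197 + √447635)/(460899 + 1/279154) = ((1/197)*823 + √447635)/(460899 + 1/279154) = (823/197 + √447635)/(128661799447/279154) = (823/197 + √447635)*(279154/128661799447) = 229743742/25346374491059 + 279154*√447635/128661799447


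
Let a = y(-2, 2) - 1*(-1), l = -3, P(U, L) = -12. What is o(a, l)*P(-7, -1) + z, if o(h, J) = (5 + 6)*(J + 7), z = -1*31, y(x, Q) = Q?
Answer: -559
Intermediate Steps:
z = -31
a = 3 (a = 2 - 1*(-1) = 2 + 1 = 3)
o(h, J) = 77 + 11*J (o(h, J) = 11*(7 + J) = 77 + 11*J)
o(a, l)*P(-7, -1) + z = (77 + 11*(-3))*(-12) - 31 = (77 - 33)*(-12) - 31 = 44*(-12) - 31 = -528 - 31 = -559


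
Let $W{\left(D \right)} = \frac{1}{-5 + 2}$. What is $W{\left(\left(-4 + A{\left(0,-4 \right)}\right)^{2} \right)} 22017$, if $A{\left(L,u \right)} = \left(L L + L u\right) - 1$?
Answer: $-7339$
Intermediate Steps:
$A{\left(L,u \right)} = -1 + L^{2} + L u$ ($A{\left(L,u \right)} = \left(L^{2} + L u\right) - 1 = -1 + L^{2} + L u$)
$W{\left(D \right)} = - \frac{1}{3}$ ($W{\left(D \right)} = \frac{1}{-3} = - \frac{1}{3}$)
$W{\left(\left(-4 + A{\left(0,-4 \right)}\right)^{2} \right)} 22017 = \left(- \frac{1}{3}\right) 22017 = -7339$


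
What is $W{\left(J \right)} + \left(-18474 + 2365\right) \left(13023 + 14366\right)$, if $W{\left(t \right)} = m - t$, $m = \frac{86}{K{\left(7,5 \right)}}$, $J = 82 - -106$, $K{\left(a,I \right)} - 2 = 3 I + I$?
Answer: $- \frac{4853305436}{11} \approx -4.4121 \cdot 10^{8}$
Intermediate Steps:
$K{\left(a,I \right)} = 2 + 4 I$ ($K{\left(a,I \right)} = 2 + \left(3 I + I\right) = 2 + 4 I$)
$J = 188$ ($J = 82 + 106 = 188$)
$m = \frac{43}{11}$ ($m = \frac{86}{2 + 4 \cdot 5} = \frac{86}{2 + 20} = \frac{86}{22} = 86 \cdot \frac{1}{22} = \frac{43}{11} \approx 3.9091$)
$W{\left(t \right)} = \frac{43}{11} - t$
$W{\left(J \right)} + \left(-18474 + 2365\right) \left(13023 + 14366\right) = \left(\frac{43}{11} - 188\right) + \left(-18474 + 2365\right) \left(13023 + 14366\right) = \left(\frac{43}{11} - 188\right) - 441209401 = - \frac{2025}{11} - 441209401 = - \frac{4853305436}{11}$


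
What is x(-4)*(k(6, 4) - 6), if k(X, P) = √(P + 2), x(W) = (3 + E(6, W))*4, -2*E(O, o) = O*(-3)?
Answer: -288 + 48*√6 ≈ -170.42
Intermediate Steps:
E(O, o) = 3*O/2 (E(O, o) = -O*(-3)/2 = -(-3)*O/2 = 3*O/2)
x(W) = 48 (x(W) = (3 + (3/2)*6)*4 = (3 + 9)*4 = 12*4 = 48)
k(X, P) = √(2 + P)
x(-4)*(k(6, 4) - 6) = 48*(√(2 + 4) - 6) = 48*(√6 - 6) = 48*(-6 + √6) = -288 + 48*√6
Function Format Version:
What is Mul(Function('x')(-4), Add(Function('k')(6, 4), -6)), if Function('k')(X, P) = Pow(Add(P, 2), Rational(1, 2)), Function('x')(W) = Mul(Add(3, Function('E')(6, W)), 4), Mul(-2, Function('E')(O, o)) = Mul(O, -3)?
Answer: Add(-288, Mul(48, Pow(6, Rational(1, 2)))) ≈ -170.42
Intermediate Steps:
Function('E')(O, o) = Mul(Rational(3, 2), O) (Function('E')(O, o) = Mul(Rational(-1, 2), Mul(O, -3)) = Mul(Rational(-1, 2), Mul(-3, O)) = Mul(Rational(3, 2), O))
Function('x')(W) = 48 (Function('x')(W) = Mul(Add(3, Mul(Rational(3, 2), 6)), 4) = Mul(Add(3, 9), 4) = Mul(12, 4) = 48)
Function('k')(X, P) = Pow(Add(2, P), Rational(1, 2))
Mul(Function('x')(-4), Add(Function('k')(6, 4), -6)) = Mul(48, Add(Pow(Add(2, 4), Rational(1, 2)), -6)) = Mul(48, Add(Pow(6, Rational(1, 2)), -6)) = Mul(48, Add(-6, Pow(6, Rational(1, 2)))) = Add(-288, Mul(48, Pow(6, Rational(1, 2))))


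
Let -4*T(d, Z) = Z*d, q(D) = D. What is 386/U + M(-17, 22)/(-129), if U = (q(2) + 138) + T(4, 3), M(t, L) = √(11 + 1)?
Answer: 386/137 - 2*√3/129 ≈ 2.7907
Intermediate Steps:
T(d, Z) = -Z*d/4
M(t, L) = 2*√3 (M(t, L) = √12 = 2*√3)
U = 137 (U = (2 + 138) - ¼*3*4 = 140 - 3 = 137)
386/U + M(-17, 22)/(-129) = 386/137 + (2*√3)/(-129) = 386*(1/137) + (2*√3)*(-1/129) = 386/137 - 2*√3/129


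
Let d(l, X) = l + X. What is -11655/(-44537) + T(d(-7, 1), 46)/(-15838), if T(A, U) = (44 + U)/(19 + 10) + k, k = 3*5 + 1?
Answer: 2664245656/10227966587 ≈ 0.26049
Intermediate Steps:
d(l, X) = X + l
k = 16 (k = 15 + 1 = 16)
T(A, U) = 508/29 + U/29 (T(A, U) = (44 + U)/(19 + 10) + 16 = (44 + U)/29 + 16 = (44 + U)*(1/29) + 16 = (44/29 + U/29) + 16 = 508/29 + U/29)
-11655/(-44537) + T(d(-7, 1), 46)/(-15838) = -11655/(-44537) + (508/29 + (1/29)*46)/(-15838) = -11655*(-1/44537) + (508/29 + 46/29)*(-1/15838) = 11655/44537 + (554/29)*(-1/15838) = 11655/44537 - 277/229651 = 2664245656/10227966587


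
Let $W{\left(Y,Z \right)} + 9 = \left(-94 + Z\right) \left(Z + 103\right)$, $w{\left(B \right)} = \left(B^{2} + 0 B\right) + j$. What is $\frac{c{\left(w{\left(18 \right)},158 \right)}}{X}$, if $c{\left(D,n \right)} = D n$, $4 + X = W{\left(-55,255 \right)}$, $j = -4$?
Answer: $\frac{10112}{11525} \approx 0.8774$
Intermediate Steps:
$w{\left(B \right)} = -4 + B^{2}$ ($w{\left(B \right)} = \left(B^{2} + 0 B\right) - 4 = \left(B^{2} + 0\right) - 4 = B^{2} - 4 = -4 + B^{2}$)
$W{\left(Y,Z \right)} = -9 + \left(-94 + Z\right) \left(103 + Z\right)$ ($W{\left(Y,Z \right)} = -9 + \left(-94 + Z\right) \left(Z + 103\right) = -9 + \left(-94 + Z\right) \left(103 + Z\right)$)
$X = 57625$ ($X = -4 + \left(-9691 + 255^{2} + 9 \cdot 255\right) = -4 + \left(-9691 + 65025 + 2295\right) = -4 + 57629 = 57625$)
$\frac{c{\left(w{\left(18 \right)},158 \right)}}{X} = \frac{\left(-4 + 18^{2}\right) 158}{57625} = \left(-4 + 324\right) 158 \cdot \frac{1}{57625} = 320 \cdot 158 \cdot \frac{1}{57625} = 50560 \cdot \frac{1}{57625} = \frac{10112}{11525}$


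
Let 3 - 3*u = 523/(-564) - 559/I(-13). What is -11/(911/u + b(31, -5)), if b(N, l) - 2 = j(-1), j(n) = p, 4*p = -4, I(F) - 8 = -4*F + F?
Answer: -98153/1550335 ≈ -0.063311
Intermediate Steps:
I(F) = 8 - 3*F (I(F) = 8 + (-4*F + F) = 8 - 3*F)
p = -1 (p = (1/4)*(-4) = -1)
j(n) = -1
b(N, l) = 1 (b(N, l) = 2 - 1 = 1)
u = 8923/1692 (u = 1 - (523/(-564) - 559/(8 - 3*(-13)))/3 = 1 - (523*(-1/564) - 559/(8 + 39))/3 = 1 - (-523/564 - 559/47)/3 = 1 - 1/3*(-7231/564) = 1 + 7231/1692 = 8923/1692 ≈ 5.2736)
-11/(911/u + b(31, -5)) = -11/(911/(8923/1692) + 1) = -11/(911*(1692/8923) + 1) = -11/(1541412/8923 + 1) = -11/(1550335/8923) = (8923/1550335)*(-11) = -98153/1550335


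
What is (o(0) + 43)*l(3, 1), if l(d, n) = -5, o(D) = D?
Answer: -215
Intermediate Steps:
(o(0) + 43)*l(3, 1) = (0 + 43)*(-5) = 43*(-5) = -215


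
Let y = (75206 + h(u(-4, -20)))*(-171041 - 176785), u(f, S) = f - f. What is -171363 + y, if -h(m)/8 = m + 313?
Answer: -25287817215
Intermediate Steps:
u(f, S) = 0
h(m) = -2504 - 8*m (h(m) = -8*(m + 313) = -8*(313 + m) = -2504 - 8*m)
y = -25287645852 (y = (75206 + (-2504 - 8*0))*(-171041 - 176785) = (75206 + (-2504 + 0))*(-347826) = (75206 - 2504)*(-347826) = 72702*(-347826) = -25287645852)
-171363 + y = -171363 - 25287645852 = -25287817215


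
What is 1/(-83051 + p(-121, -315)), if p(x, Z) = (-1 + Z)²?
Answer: 1/16805 ≈ 5.9506e-5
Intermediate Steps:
1/(-83051 + p(-121, -315)) = 1/(-83051 + (-1 - 315)²) = 1/(-83051 + (-316)²) = 1/(-83051 + 99856) = 1/16805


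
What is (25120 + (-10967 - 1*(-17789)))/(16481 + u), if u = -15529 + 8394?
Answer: 15971/4673 ≈ 3.4177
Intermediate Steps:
u = -7135
(25120 + (-10967 - 1*(-17789)))/(16481 + u) = (25120 + (-10967 - 1*(-17789)))/(16481 - 7135) = (25120 + (-10967 + 17789))/9346 = (25120 + 6822)*(1/9346) = 31942*(1/9346) = 15971/4673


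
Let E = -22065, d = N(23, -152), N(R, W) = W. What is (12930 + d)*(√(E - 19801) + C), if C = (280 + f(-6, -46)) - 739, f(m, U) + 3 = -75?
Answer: -6861786 + 140558*I*√346 ≈ -6.8618e+6 + 2.6145e+6*I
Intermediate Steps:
f(m, U) = -78 (f(m, U) = -3 - 75 = -78)
d = -152
C = -537 (C = (280 - 78) - 739 = 202 - 739 = -537)
(12930 + d)*(√(E - 19801) + C) = (12930 - 152)*(√(-22065 - 19801) - 537) = 12778*(√(-41866) - 537) = 12778*(11*I*√346 - 537) = 12778*(-537 + 11*I*√346) = -6861786 + 140558*I*√346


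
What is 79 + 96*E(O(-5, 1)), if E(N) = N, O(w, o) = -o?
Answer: -17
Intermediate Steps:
79 + 96*E(O(-5, 1)) = 79 + 96*(-1*1) = 79 + 96*(-1) = 79 - 96 = -17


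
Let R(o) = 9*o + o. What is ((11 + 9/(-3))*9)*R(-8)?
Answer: -5760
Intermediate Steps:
R(o) = 10*o
((11 + 9/(-3))*9)*R(-8) = ((11 + 9/(-3))*9)*(10*(-8)) = ((11 + 9*(-⅓))*9)*(-80) = ((11 - 3)*9)*(-80) = (8*9)*(-80) = 72*(-80) = -5760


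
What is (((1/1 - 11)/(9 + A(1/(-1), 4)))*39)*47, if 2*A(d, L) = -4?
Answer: -18330/7 ≈ -2618.6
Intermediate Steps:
A(d, L) = -2 (A(d, L) = (½)*(-4) = -2)
(((1/1 - 11)/(9 + A(1/(-1), 4)))*39)*47 = (((1/1 - 11)/(9 - 2))*39)*47 = (((1 - 11)/7)*39)*47 = (-10*⅐*39)*47 = -10/7*39*47 = -390/7*47 = -18330/7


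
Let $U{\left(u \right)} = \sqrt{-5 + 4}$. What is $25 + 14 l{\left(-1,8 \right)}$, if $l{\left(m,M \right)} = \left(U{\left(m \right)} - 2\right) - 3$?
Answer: $-45 + 14 i \approx -45.0 + 14.0 i$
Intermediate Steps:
$U{\left(u \right)} = i$ ($U{\left(u \right)} = \sqrt{-1} = i$)
$l{\left(m,M \right)} = -5 + i$ ($l{\left(m,M \right)} = \left(i - 2\right) - 3 = \left(-2 + i\right) - 3 = -5 + i$)
$25 + 14 l{\left(-1,8 \right)} = 25 + 14 \left(-5 + i\right) = 25 - \left(70 - 14 i\right) = -45 + 14 i$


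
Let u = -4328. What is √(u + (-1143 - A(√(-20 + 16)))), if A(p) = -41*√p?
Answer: √(-5471 + 41*(-1)^(¼)*√2) ≈ 0.2782 + 73.689*I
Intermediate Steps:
√(u + (-1143 - A(√(-20 + 16)))) = √(-4328 + (-1143 - (-41)*√(√(-20 + 16)))) = √(-4328 + (-1143 - (-41)*√(√(-4)))) = √(-4328 + (-1143 - (-41)*√(2*I))) = √(-4328 + (-1143 - (-41)*(1 + I))) = √(-4328 + (-1143 - (-41 - 41*I))) = √(-4328 + (-1143 + (41 + 41*I))) = √(-4328 + (-1102 + 41*I)) = √(-5430 + 41*I)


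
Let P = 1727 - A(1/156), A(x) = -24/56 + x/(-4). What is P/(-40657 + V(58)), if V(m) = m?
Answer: -7545415/177336432 ≈ -0.042549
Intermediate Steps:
A(x) = -3/7 - x/4 (A(x) = -24*1/56 + x*(-¼) = -3/7 - x/4)
P = 7545415/4368 (P = 1727 - (-3/7 - ¼/156) = 1727 - (-3/7 - ¼*1/156) = 1727 - (-3/7 - 1/624) = 1727 - 1*(-1879/4368) = 1727 + 1879/4368 = 7545415/4368 ≈ 1727.4)
P/(-40657 + V(58)) = 7545415/(4368*(-40657 + 58)) = (7545415/4368)/(-40599) = (7545415/4368)*(-1/40599) = -7545415/177336432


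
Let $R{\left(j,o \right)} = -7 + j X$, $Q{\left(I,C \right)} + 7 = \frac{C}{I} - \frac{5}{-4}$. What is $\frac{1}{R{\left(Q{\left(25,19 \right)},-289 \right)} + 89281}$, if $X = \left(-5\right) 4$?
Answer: $\frac{5}{446869} \approx 1.1189 \cdot 10^{-5}$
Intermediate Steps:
$X = -20$
$Q{\left(I,C \right)} = - \frac{23}{4} + \frac{C}{I}$ ($Q{\left(I,C \right)} = -7 + \left(\frac{C}{I} - \frac{5}{-4}\right) = -7 + \left(\frac{C}{I} - - \frac{5}{4}\right) = -7 + \left(\frac{C}{I} + \frac{5}{4}\right) = -7 + \left(\frac{5}{4} + \frac{C}{I}\right) = - \frac{23}{4} + \frac{C}{I}$)
$R{\left(j,o \right)} = -7 - 20 j$ ($R{\left(j,o \right)} = -7 + j \left(-20\right) = -7 - 20 j$)
$\frac{1}{R{\left(Q{\left(25,19 \right)},-289 \right)} + 89281} = \frac{1}{\left(-7 - 20 \left(- \frac{23}{4} + \frac{19}{25}\right)\right) + 89281} = \frac{1}{\left(-7 - - \frac{499}{5}\right) + 89281} = \frac{1}{\left(-7 + \frac{499}{5}\right) + 89281} = \frac{1}{\frac{464}{5} + 89281} = \frac{1}{\frac{446869}{5}} = \frac{5}{446869}$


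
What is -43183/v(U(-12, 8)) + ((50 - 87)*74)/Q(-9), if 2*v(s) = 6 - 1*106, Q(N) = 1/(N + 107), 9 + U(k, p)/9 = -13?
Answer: -13373017/50 ≈ -2.6746e+5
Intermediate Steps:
U(k, p) = -198 (U(k, p) = -81 + 9*(-13) = -81 - 117 = -198)
Q(N) = 1/(107 + N)
v(s) = -50 (v(s) = (6 - 1*106)/2 = (6 - 106)/2 = (½)*(-100) = -50)
-43183/v(U(-12, 8)) + ((50 - 87)*74)/Q(-9) = -43183/(-50) + ((50 - 87)*74)/(1/(107 - 9)) = -43183*(-1/50) + (-37*74)/(1/98) = 43183/50 - 2738/1/98 = 43183/50 - 2738*98 = 43183/50 - 268324 = -13373017/50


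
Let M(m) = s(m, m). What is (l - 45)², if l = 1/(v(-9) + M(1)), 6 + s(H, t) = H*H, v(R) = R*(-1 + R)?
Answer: 14622976/7225 ≈ 2023.9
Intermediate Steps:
s(H, t) = -6 + H² (s(H, t) = -6 + H*H = -6 + H²)
M(m) = -6 + m²
l = 1/85 (l = 1/(-9*(-1 - 9) + (-6 + 1²)) = 1/(-9*(-10) + (-6 + 1)) = 1/(90 - 5) = 1/85 ≈ 0.011765)
(l - 45)² = (1/85 - 45)² = (-3824/85)² = 14622976/7225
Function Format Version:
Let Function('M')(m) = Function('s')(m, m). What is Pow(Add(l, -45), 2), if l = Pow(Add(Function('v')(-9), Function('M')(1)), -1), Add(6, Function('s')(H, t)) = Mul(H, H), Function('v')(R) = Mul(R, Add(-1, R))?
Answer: Rational(14622976, 7225) ≈ 2023.9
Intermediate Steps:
Function('s')(H, t) = Add(-6, Pow(H, 2)) (Function('s')(H, t) = Add(-6, Mul(H, H)) = Add(-6, Pow(H, 2)))
Function('M')(m) = Add(-6, Pow(m, 2))
l = Rational(1, 85) (l = Pow(Add(Mul(-9, Add(-1, -9)), Add(-6, Pow(1, 2))), -1) = Pow(Add(Mul(-9, -10), Add(-6, 1)), -1) = Pow(Add(90, -5), -1) = Pow(85, -1) = Rational(1, 85) ≈ 0.011765)
Pow(Add(l, -45), 2) = Pow(Add(Rational(1, 85), -45), 2) = Pow(Rational(-3824, 85), 2) = Rational(14622976, 7225)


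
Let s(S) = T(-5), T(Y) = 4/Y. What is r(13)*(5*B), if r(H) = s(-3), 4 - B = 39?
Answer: 140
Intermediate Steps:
B = -35 (B = 4 - 1*39 = 4 - 39 = -35)
s(S) = -⅘ (s(S) = 4/(-5) = 4*(-⅕) = -⅘)
r(H) = -⅘
r(13)*(5*B) = -4*(-35) = -⅘*(-175) = 140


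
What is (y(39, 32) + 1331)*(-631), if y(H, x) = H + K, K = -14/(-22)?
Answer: -9513587/11 ≈ -8.6487e+5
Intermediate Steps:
K = 7/11 (K = -14*(-1/22) = 7/11 ≈ 0.63636)
y(H, x) = 7/11 + H (y(H, x) = H + 7/11 = 7/11 + H)
(y(39, 32) + 1331)*(-631) = ((7/11 + 39) + 1331)*(-631) = (436/11 + 1331)*(-631) = (15077/11)*(-631) = -9513587/11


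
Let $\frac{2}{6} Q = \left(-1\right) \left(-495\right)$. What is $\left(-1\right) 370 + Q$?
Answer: $1115$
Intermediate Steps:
$Q = 1485$ ($Q = 3 \left(\left(-1\right) \left(-495\right)\right) = 3 \cdot 495 = 1485$)
$\left(-1\right) 370 + Q = \left(-1\right) 370 + 1485 = -370 + 1485 = 1115$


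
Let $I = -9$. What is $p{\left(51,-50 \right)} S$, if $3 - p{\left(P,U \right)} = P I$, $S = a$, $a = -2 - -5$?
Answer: $1386$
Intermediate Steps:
$a = 3$ ($a = -2 + 5 = 3$)
$S = 3$
$p{\left(P,U \right)} = 3 + 9 P$ ($p{\left(P,U \right)} = 3 - P \left(-9\right) = 3 - - 9 P = 3 + 9 P$)
$p{\left(51,-50 \right)} S = \left(3 + 9 \cdot 51\right) 3 = \left(3 + 459\right) 3 = 462 \cdot 3 = 1386$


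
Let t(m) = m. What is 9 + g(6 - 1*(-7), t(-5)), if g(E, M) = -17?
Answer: -8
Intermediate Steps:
9 + g(6 - 1*(-7), t(-5)) = 9 - 17 = -8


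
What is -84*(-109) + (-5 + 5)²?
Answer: 9156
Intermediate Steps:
-84*(-109) + (-5 + 5)² = 9156 + 0² = 9156 + 0 = 9156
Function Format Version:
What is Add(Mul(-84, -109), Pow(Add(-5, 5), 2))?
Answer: 9156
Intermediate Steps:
Add(Mul(-84, -109), Pow(Add(-5, 5), 2)) = Add(9156, Pow(0, 2)) = Add(9156, 0) = 9156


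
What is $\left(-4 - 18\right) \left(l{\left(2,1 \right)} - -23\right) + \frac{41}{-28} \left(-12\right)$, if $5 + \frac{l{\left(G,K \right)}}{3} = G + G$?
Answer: $- \frac{2957}{7} \approx -422.43$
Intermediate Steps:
$l{\left(G,K \right)} = -15 + 6 G$ ($l{\left(G,K \right)} = -15 + 3 \left(G + G\right) = -15 + 3 \cdot 2 G = -15 + 6 G$)
$\left(-4 - 18\right) \left(l{\left(2,1 \right)} - -23\right) + \frac{41}{-28} \left(-12\right) = \left(-4 - 18\right) \left(\left(-15 + 6 \cdot 2\right) - -23\right) + \frac{41}{-28} \left(-12\right) = - 22 \left(\left(-15 + 12\right) + 23\right) + 41 \left(- \frac{1}{28}\right) \left(-12\right) = - 22 \left(-3 + 23\right) - - \frac{123}{7} = \left(-22\right) 20 + \frac{123}{7} = -440 + \frac{123}{7} = - \frac{2957}{7}$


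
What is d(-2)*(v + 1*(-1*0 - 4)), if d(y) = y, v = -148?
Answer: 304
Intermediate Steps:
d(-2)*(v + 1*(-1*0 - 4)) = -2*(-148 + 1*(-1*0 - 4)) = -2*(-148 + 1*(0 - 4)) = -2*(-148 + 1*(-4)) = -2*(-148 - 4) = -2*(-152) = 304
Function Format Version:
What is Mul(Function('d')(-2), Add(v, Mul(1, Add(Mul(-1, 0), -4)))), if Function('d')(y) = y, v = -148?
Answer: 304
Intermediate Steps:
Mul(Function('d')(-2), Add(v, Mul(1, Add(Mul(-1, 0), -4)))) = Mul(-2, Add(-148, Mul(1, Add(Mul(-1, 0), -4)))) = Mul(-2, Add(-148, Mul(1, Add(0, -4)))) = Mul(-2, Add(-148, Mul(1, -4))) = Mul(-2, Add(-148, -4)) = Mul(-2, -152) = 304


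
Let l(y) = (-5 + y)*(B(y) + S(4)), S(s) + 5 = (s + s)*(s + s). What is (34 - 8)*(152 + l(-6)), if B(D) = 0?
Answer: -12922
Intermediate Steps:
S(s) = -5 + 4*s² (S(s) = -5 + (s + s)*(s + s) = -5 + (2*s)*(2*s) = -5 + 4*s²)
l(y) = -295 + 59*y (l(y) = (-5 + y)*(0 + (-5 + 4*4²)) = (-5 + y)*(0 + (-5 + 4*16)) = (-5 + y)*(0 + (-5 + 64)) = (-5 + y)*(0 + 59) = (-5 + y)*59 = -295 + 59*y)
(34 - 8)*(152 + l(-6)) = (34 - 8)*(152 + (-295 + 59*(-6))) = 26*(152 + (-295 - 354)) = 26*(152 - 649) = 26*(-497) = -12922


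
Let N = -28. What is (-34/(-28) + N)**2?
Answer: 140625/196 ≈ 717.47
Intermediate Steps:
(-34/(-28) + N)**2 = (-34/(-28) - 28)**2 = (-34*(-1/28) - 28)**2 = (17/14 - 28)**2 = (-375/14)**2 = 140625/196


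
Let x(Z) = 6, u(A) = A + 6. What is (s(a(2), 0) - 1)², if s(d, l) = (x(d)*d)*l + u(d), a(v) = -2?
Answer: 9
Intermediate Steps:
u(A) = 6 + A
s(d, l) = 6 + d + 6*d*l (s(d, l) = (6*d)*l + (6 + d) = 6*d*l + (6 + d) = 6 + d + 6*d*l)
(s(a(2), 0) - 1)² = ((6 - 2 + 6*(-2)*0) - 1)² = ((6 - 2 + 0) - 1)² = (4 - 1)² = 3² = 9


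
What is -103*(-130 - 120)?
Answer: 25750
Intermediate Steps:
-103*(-130 - 120) = -103*(-250) = 25750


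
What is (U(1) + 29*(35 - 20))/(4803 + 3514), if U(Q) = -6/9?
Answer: 1303/24951 ≈ 0.052222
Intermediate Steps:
U(Q) = -⅔ (U(Q) = -6*⅑ = -⅔)
(U(1) + 29*(35 - 20))/(4803 + 3514) = (-⅔ + 29*(35 - 20))/(4803 + 3514) = (-⅔ + 29*15)/8317 = (-⅔ + 435)*(1/8317) = (1303/3)*(1/8317) = 1303/24951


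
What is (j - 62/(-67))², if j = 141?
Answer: 90421081/4489 ≈ 20143.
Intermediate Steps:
(j - 62/(-67))² = (141 - 62/(-67))² = (141 - 62*(-1)/67)² = (141 - 1*(-62/67))² = (141 + 62/67)² = (9509/67)² = 90421081/4489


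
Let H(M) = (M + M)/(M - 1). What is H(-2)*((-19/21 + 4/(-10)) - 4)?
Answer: -2228/315 ≈ -7.0730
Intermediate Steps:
H(M) = 2*M/(-1 + M) (H(M) = (2*M)/(-1 + M) = 2*M/(-1 + M))
H(-2)*((-19/21 + 4/(-10)) - 4) = (2*(-2)/(-1 - 2))*((-19/21 + 4/(-10)) - 4) = (2*(-2)/(-3))*((-19*1/21 + 4*(-1/10)) - 4) = (2*(-2)*(-1/3))*((-19/21 - 2/5) - 4) = 4*(-137/105 - 4)/3 = (4/3)*(-557/105) = -2228/315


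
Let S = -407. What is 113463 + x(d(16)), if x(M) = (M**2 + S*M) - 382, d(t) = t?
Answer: 106825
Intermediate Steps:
x(M) = -382 + M**2 - 407*M (x(M) = (M**2 - 407*M) - 382 = -382 + M**2 - 407*M)
113463 + x(d(16)) = 113463 + (-382 + 16**2 - 407*16) = 113463 + (-382 + 256 - 6512) = 113463 - 6638 = 106825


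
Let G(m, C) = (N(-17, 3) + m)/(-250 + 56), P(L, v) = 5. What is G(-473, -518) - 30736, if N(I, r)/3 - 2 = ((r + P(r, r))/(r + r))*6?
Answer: -5962341/194 ≈ -30734.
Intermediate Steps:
N(I, r) = 6 + 9*(5 + r)/r (N(I, r) = 6 + 3*(((r + 5)/(r + r))*6) = 6 + 3*(((5 + r)/((2*r)))*6) = 6 + 3*(((5 + r)*(1/(2*r)))*6) = 6 + 3*(((5 + r)/(2*r))*6) = 6 + 3*(3*(5 + r)/r) = 6 + 9*(5 + r)/r)
G(m, C) = -15/97 - m/194 (G(m, C) = ((15 + 45/3) + m)/(-250 + 56) = ((15 + 45*(⅓)) + m)/(-194) = ((15 + 15) + m)*(-1/194) = (30 + m)*(-1/194) = -15/97 - m/194)
G(-473, -518) - 30736 = (-15/97 - 1/194*(-473)) - 30736 = (-15/97 + 473/194) - 30736 = 443/194 - 30736 = -5962341/194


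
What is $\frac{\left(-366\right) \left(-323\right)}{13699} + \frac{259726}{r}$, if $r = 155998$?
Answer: $\frac{578941001}{56237279} \approx 10.295$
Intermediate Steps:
$\frac{\left(-366\right) \left(-323\right)}{13699} + \frac{259726}{r} = \frac{\left(-366\right) \left(-323\right)}{13699} + \frac{259726}{155998} = 118218 \cdot \frac{1}{13699} + 259726 \cdot \frac{1}{155998} = \frac{6222}{721} + \frac{129863}{77999} = \frac{578941001}{56237279}$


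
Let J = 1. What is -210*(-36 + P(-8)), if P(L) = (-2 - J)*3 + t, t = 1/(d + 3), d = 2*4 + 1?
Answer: 18865/2 ≈ 9432.5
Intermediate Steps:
d = 9 (d = 8 + 1 = 9)
t = 1/12 (t = 1/(9 + 3) = 1/12 ≈ 0.083333)
P(L) = -107/12 (P(L) = (-2 - 1*1)*3 + 1/12 = (-2 - 1)*3 + 1/12 = -3*3 + 1/12 = -9 + 1/12 = -107/12)
-210*(-36 + P(-8)) = -210*(-36 - 107/12) = -210*(-539/12) = 18865/2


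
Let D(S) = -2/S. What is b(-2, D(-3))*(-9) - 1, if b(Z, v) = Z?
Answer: 17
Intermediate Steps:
b(-2, D(-3))*(-9) - 1 = -2*(-9) - 1 = 18 - 1 = 17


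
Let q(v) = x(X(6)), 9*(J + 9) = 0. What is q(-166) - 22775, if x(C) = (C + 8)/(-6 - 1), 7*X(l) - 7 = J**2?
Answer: -1116119/49 ≈ -22778.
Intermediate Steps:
J = -9 (J = -9 + (1/9)*0 = -9 + 0 = -9)
X(l) = 88/7 (X(l) = 1 + (1/7)*(-9)**2 = 1 + (1/7)*81 = 1 + 81/7 = 88/7)
x(C) = -8/7 - C/7 (x(C) = (8 + C)/(-7) = (8 + C)*(-1/7) = -8/7 - C/7)
q(v) = -144/49 (q(v) = -8/7 - 1/7*88/7 = -8/7 - 88/49 = -144/49)
q(-166) - 22775 = -144/49 - 22775 = -1116119/49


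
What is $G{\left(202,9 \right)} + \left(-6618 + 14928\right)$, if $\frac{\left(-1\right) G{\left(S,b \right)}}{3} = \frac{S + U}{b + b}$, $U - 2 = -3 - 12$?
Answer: $\frac{16557}{2} \approx 8278.5$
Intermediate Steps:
$U = -13$ ($U = 2 - 15 = -13$)
$G{\left(S,b \right)} = - \frac{3 \left(-13 + S\right)}{2 b}$ ($G{\left(S,b \right)} = - 3 \frac{S - 13}{b + b} = - 3 \frac{-13 + S}{2 b} = - \frac{3 \left(-13 + S\right)}{2 b}$)
$G{\left(202,9 \right)} + \left(-6618 + 14928\right) = \frac{3 \left(13 - 202\right)}{2 \cdot 9} + \left(-6618 + 14928\right) = \frac{3}{2} \cdot \frac{1}{9} \left(13 - 202\right) + 8310 = \frac{3}{2} \cdot \frac{1}{9} \left(-189\right) + 8310 = - \frac{63}{2} + 8310 = \frac{16557}{2}$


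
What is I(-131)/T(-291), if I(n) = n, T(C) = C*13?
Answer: 131/3783 ≈ 0.034629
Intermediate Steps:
T(C) = 13*C
I(-131)/T(-291) = -131/(13*(-291)) = -131/(-3783) = -131*(-1/3783) = 131/3783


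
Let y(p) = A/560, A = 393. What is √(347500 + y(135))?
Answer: √6811013755/140 ≈ 589.49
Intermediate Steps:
y(p) = 393/560
√(347500 + y(135)) = √(347500 + 393/560) = √(194600393/560) = √6811013755/140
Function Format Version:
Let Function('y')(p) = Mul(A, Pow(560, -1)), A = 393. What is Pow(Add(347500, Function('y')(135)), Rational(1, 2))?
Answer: Mul(Rational(1, 140), Pow(6811013755, Rational(1, 2))) ≈ 589.49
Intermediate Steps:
Function('y')(p) = Rational(393, 560) (Function('y')(p) = Mul(393, Pow(560, -1)) = Mul(393, Rational(1, 560)) = Rational(393, 560))
Pow(Add(347500, Function('y')(135)), Rational(1, 2)) = Pow(Add(347500, Rational(393, 560)), Rational(1, 2)) = Pow(Rational(194600393, 560), Rational(1, 2)) = Mul(Rational(1, 140), Pow(6811013755, Rational(1, 2)))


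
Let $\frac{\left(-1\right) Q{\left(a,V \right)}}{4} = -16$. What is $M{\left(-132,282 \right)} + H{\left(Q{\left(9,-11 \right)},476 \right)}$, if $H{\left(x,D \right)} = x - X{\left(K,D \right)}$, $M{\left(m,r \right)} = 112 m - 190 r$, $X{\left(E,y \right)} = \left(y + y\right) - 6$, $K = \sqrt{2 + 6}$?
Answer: $-69246$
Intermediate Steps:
$Q{\left(a,V \right)} = 64$ ($Q{\left(a,V \right)} = \left(-4\right) \left(-16\right) = 64$)
$K = 2 \sqrt{2}$ ($K = \sqrt{8} = 2 \sqrt{2} \approx 2.8284$)
$X{\left(E,y \right)} = -6 + 2 y$ ($X{\left(E,y \right)} = 2 y - 6 = -6 + 2 y$)
$M{\left(m,r \right)} = - 190 r + 112 m$
$H{\left(x,D \right)} = 6 + x - 2 D$ ($H{\left(x,D \right)} = x - \left(-6 + 2 D\right) = 6 + x - 2 D$)
$M{\left(-132,282 \right)} + H{\left(Q{\left(9,-11 \right)},476 \right)} = \left(\left(-190\right) 282 + 112 \left(-132\right)\right) + \left(6 + 64 - 952\right) = \left(-53580 - 14784\right) + \left(6 + 64 - 952\right) = -68364 - 882 = -69246$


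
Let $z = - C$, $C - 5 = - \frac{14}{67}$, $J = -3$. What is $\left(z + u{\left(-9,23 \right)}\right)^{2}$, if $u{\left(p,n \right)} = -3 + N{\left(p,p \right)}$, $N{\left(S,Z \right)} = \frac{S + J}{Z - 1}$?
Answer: $\frac{4875264}{112225} \approx 43.442$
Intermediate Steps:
$C = \frac{321}{67}$ ($C = 5 - \frac{14}{67} = \frac{321}{67} \approx 4.791$)
$N{\left(S,Z \right)} = \frac{-3 + S}{-1 + Z}$ ($N{\left(S,Z \right)} = \frac{S - 3}{Z - 1} = \frac{-3 + S}{-1 + Z}$)
$z = - \frac{321}{67}$ ($z = \left(-1\right) \frac{321}{67} = - \frac{321}{67} \approx -4.791$)
$u{\left(p,n \right)} = -3 + \frac{-3 + p}{-1 + p}$
$\left(z + u{\left(-9,23 \right)}\right)^{2} = \left(- \frac{321}{67} - - \frac{18}{-1 - 9}\right)^{2} = \left(- \frac{321}{67} - - \frac{18}{-10}\right)^{2} = \left(- \frac{321}{67} - \left(-18\right) \left(- \frac{1}{10}\right)\right)^{2} = \left(- \frac{321}{67} - \frac{9}{5}\right)^{2} = \left(- \frac{2208}{335}\right)^{2} = \frac{4875264}{112225}$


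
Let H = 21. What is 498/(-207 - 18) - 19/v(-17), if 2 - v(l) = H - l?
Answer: -1517/900 ≈ -1.6856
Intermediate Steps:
v(l) = -19 + l (v(l) = 2 - (21 - l) = 2 + (-21 + l) = -19 + l)
498/(-207 - 18) - 19/v(-17) = 498/(-207 - 18) - 19/(-19 - 17) = 498/(-225) - 19/(-36) = 498*(-1/225) - 19*(-1/36) = -166/75 + 19/36 = -1517/900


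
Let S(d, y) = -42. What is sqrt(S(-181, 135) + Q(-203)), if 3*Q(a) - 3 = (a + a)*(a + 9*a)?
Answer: sqrt(2472171)/3 ≈ 524.10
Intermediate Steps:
Q(a) = 1 + 20*a**2/3 (Q(a) = 1 + ((a + a)*(a + 9*a))/3 = 1 + ((2*a)*(10*a))/3 = 1 + (20*a**2)/3 = 1 + 20*a**2/3)
sqrt(S(-181, 135) + Q(-203)) = sqrt(-42 + (1 + (20/3)*(-203)**2)) = sqrt(-42 + (1 + (20/3)*41209)) = sqrt(-42 + (1 + 824180/3)) = sqrt(-42 + 824183/3) = sqrt(824057/3) = sqrt(2472171)/3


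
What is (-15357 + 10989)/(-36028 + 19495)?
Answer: 1456/5511 ≈ 0.26420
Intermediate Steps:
(-15357 + 10989)/(-36028 + 19495) = -4368/(-16533) = -4368*(-1/16533) = 1456/5511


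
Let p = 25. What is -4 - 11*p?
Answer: -279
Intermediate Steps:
-4 - 11*p = -4 - 11*25 = -4 - 275 = -279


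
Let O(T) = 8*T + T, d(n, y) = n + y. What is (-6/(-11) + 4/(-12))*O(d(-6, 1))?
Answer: -105/11 ≈ -9.5455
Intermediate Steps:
O(T) = 9*T
(-6/(-11) + 4/(-12))*O(d(-6, 1)) = (-6/(-11) + 4/(-12))*(9*(-6 + 1)) = (-6*(-1/11) + 4*(-1/12))*(9*(-5)) = (6/11 - ⅓)*(-45) = (7/33)*(-45) = -105/11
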